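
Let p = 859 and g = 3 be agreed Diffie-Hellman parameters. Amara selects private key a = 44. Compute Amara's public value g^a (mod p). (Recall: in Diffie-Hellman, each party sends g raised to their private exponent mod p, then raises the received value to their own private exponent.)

Public value = 3^44 (mod 859).
3^1 ≡ 3 (mod 859)
3^2 = (3^1)^2 ≡ 3^2 = 9 ≡ 9 (mod 859)
3^4 = (3^2)^2 ≡ 9^2 = 81 ≡ 81 (mod 859)
3^8 = (3^4)^2 ≡ 81^2 = 6561 ≡ 548 (mod 859)
3^16 = (3^8)^2 ≡ 548^2 = 300304 ≡ 513 (mod 859)
3^32 = (3^16)^2 ≡ 513^2 = 263169 ≡ 315 (mod 859)
3^44 = 3^32 · 3^8 · 3^4 ≡ 315 · 548 · 81 ≡ 277 (mod 859).

277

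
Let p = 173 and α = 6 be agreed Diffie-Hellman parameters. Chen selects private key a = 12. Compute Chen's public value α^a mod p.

148

Public value = 6^12 mod 173.
6^1 ≡ 6 (mod 173)
6^2 = (6^1)^2 ≡ 6^2 = 36 ≡ 36 (mod 173)
6^4 = (6^2)^2 ≡ 36^2 = 1296 ≡ 85 (mod 173)
6^8 = (6^4)^2 ≡ 85^2 = 7225 ≡ 132 (mod 173)
6^12 = 6^8 · 6^4 ≡ 132 · 85 ≡ 148 (mod 173).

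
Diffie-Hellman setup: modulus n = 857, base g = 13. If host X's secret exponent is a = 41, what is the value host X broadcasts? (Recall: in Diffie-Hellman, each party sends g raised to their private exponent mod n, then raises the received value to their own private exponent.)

49

Public value = 13^41 (mod 857).
13^1 ≡ 13 (mod 857)
13^2 = (13^1)^2 ≡ 13^2 = 169 ≡ 169 (mod 857)
13^4 = (13^2)^2 ≡ 169^2 = 28561 ≡ 280 (mod 857)
13^8 = (13^4)^2 ≡ 280^2 = 78400 ≡ 413 (mod 857)
13^16 = (13^8)^2 ≡ 413^2 = 170569 ≡ 26 (mod 857)
13^32 = (13^16)^2 ≡ 26^2 = 676 ≡ 676 (mod 857)
13^41 = 13^32 · 13^8 · 13^1 ≡ 676 · 413 · 13 ≡ 49 (mod 857).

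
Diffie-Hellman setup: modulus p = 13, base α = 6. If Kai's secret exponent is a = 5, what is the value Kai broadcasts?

Public value = 6^5 (mod 13).
6^1 ≡ 6 (mod 13)
6^2 = (6^1)^2 ≡ 6^2 = 36 ≡ 10 (mod 13)
6^4 = (6^2)^2 ≡ 10^2 = 100 ≡ 9 (mod 13)
6^5 = 6^4 · 6^1 ≡ 9 · 6 ≡ 2 (mod 13).

2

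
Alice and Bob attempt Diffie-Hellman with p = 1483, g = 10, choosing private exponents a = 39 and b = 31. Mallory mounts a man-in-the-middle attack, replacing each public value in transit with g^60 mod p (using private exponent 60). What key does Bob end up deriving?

681

Bob receives Mallory's public value M = 10^60 mod 1483 instead of the honest one.
10^1 ≡ 10 (mod 1483)
10^2 = (10^1)^2 ≡ 10^2 = 100 ≡ 100 (mod 1483)
10^4 = (10^2)^2 ≡ 100^2 = 10000 ≡ 1102 (mod 1483)
10^8 = (10^4)^2 ≡ 1102^2 = 1214404 ≡ 1310 (mod 1483)
10^16 = (10^8)^2 ≡ 1310^2 = 1716100 ≡ 269 (mod 1483)
10^32 = (10^16)^2 ≡ 269^2 = 72361 ≡ 1177 (mod 1483)
10^60 = 10^32 · 10^16 · 10^8 · 10^4 ≡ 1177 · 269 · 1310 · 1102 ≡ 233 (mod 1483).
So M = 233. Bob computes K = M^31 mod 1483.
233^1 ≡ 233 (mod 1483)
233^2 = (233^1)^2 ≡ 233^2 = 54289 ≡ 901 (mod 1483)
233^4 = (233^2)^2 ≡ 901^2 = 811801 ≡ 600 (mod 1483)
233^8 = (233^4)^2 ≡ 600^2 = 360000 ≡ 1114 (mod 1483)
233^16 = (233^8)^2 ≡ 1114^2 = 1240996 ≡ 1208 (mod 1483)
233^31 = 233^16 · 233^8 · 233^4 · 233^2 · 233^1 ≡ 1208 · 1114 · 600 · 901 · 233 ≡ 681 (mod 1483).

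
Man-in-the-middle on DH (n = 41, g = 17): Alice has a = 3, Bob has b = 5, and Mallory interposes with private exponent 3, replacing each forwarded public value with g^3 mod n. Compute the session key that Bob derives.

3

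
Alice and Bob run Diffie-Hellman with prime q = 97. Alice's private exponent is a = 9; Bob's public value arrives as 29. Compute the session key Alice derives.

77

Shared key K = 29^9 mod 97.
29^1 ≡ 29 (mod 97)
29^2 = (29^1)^2 ≡ 29^2 = 841 ≡ 65 (mod 97)
29^4 = (29^2)^2 ≡ 65^2 = 4225 ≡ 54 (mod 97)
29^8 = (29^4)^2 ≡ 54^2 = 2916 ≡ 6 (mod 97)
29^9 = 29^8 · 29^1 ≡ 6 · 29 ≡ 77 (mod 97).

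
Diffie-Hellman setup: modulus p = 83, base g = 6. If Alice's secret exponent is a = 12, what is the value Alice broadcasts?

Public value = 6^12 mod 83.
6^1 ≡ 6 (mod 83)
6^2 = (6^1)^2 ≡ 6^2 = 36 ≡ 36 (mod 83)
6^4 = (6^2)^2 ≡ 36^2 = 1296 ≡ 51 (mod 83)
6^8 = (6^4)^2 ≡ 51^2 = 2601 ≡ 28 (mod 83)
6^12 = 6^8 · 6^4 ≡ 28 · 51 ≡ 17 (mod 83).

17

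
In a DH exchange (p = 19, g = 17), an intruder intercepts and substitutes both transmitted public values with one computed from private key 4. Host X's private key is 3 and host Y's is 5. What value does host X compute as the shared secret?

11

Host X receives an intruder's public value M = 17^4 mod 19 instead of the honest one.
17^1 ≡ 17 (mod 19)
17^2 = (17^1)^2 ≡ 17^2 = 289 ≡ 4 (mod 19)
17^4 = (17^2)^2 ≡ 4^2 = 16 ≡ 16 (mod 19)
So M = 16. Host X computes K = M^3 mod 19.
16^1 ≡ 16 (mod 19)
16^2 = (16^1)^2 ≡ 16^2 = 256 ≡ 9 (mod 19)
16^3 = 16^2 · 16^1 ≡ 9 · 16 ≡ 11 (mod 19).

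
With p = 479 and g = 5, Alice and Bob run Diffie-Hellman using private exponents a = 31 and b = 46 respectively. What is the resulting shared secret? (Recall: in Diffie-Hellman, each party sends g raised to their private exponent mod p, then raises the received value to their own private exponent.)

Alice sends A = g^a mod p = 5^31 mod 479.
5^1 ≡ 5 (mod 479)
5^2 = (5^1)^2 ≡ 5^2 = 25 ≡ 25 (mod 479)
5^4 = (5^2)^2 ≡ 25^2 = 625 ≡ 146 (mod 479)
5^8 = (5^4)^2 ≡ 146^2 = 21316 ≡ 240 (mod 479)
5^16 = (5^8)^2 ≡ 240^2 = 57600 ≡ 120 (mod 479)
5^31 = 5^16 · 5^8 · 5^4 · 5^2 · 5^1 ≡ 120 · 240 · 146 · 25 · 5 ≡ 6 (mod 479).
So A = 6. Bob then computes K = A^b mod p = 6^46 mod 479.
6^1 ≡ 6 (mod 479)
6^2 = (6^1)^2 ≡ 6^2 = 36 ≡ 36 (mod 479)
6^4 = (6^2)^2 ≡ 36^2 = 1296 ≡ 338 (mod 479)
6^8 = (6^4)^2 ≡ 338^2 = 114244 ≡ 242 (mod 479)
6^16 = (6^8)^2 ≡ 242^2 = 58564 ≡ 126 (mod 479)
6^32 = (6^16)^2 ≡ 126^2 = 15876 ≡ 69 (mod 479)
6^46 = 6^32 · 6^8 · 6^4 · 6^2 ≡ 69 · 242 · 338 · 36 ≡ 2 (mod 479).

2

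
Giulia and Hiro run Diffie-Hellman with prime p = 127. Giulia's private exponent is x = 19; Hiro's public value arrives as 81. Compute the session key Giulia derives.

35

Shared key K = 81^19 mod 127.
81^1 ≡ 81 (mod 127)
81^2 = (81^1)^2 ≡ 81^2 = 6561 ≡ 84 (mod 127)
81^4 = (81^2)^2 ≡ 84^2 = 7056 ≡ 71 (mod 127)
81^8 = (81^4)^2 ≡ 71^2 = 5041 ≡ 88 (mod 127)
81^16 = (81^8)^2 ≡ 88^2 = 7744 ≡ 124 (mod 127)
81^19 = 81^16 · 81^2 · 81^1 ≡ 124 · 84 · 81 ≡ 35 (mod 127).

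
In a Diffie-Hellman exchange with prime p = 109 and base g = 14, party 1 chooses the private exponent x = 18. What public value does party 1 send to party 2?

Public value = 14^18 mod 109.
14^1 ≡ 14 (mod 109)
14^2 = (14^1)^2 ≡ 14^2 = 196 ≡ 87 (mod 109)
14^4 = (14^2)^2 ≡ 87^2 = 7569 ≡ 48 (mod 109)
14^8 = (14^4)^2 ≡ 48^2 = 2304 ≡ 15 (mod 109)
14^16 = (14^8)^2 ≡ 15^2 = 225 ≡ 7 (mod 109)
14^18 = 14^16 · 14^2 ≡ 7 · 87 ≡ 64 (mod 109).

64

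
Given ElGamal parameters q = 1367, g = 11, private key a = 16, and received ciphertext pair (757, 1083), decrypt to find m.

Shared mask s = c₁^a mod q = 757^16 mod 1367.
757^1 ≡ 757 (mod 1367)
757^2 = (757^1)^2 ≡ 757^2 = 573049 ≡ 276 (mod 1367)
757^4 = (757^2)^2 ≡ 276^2 = 76176 ≡ 991 (mod 1367)
757^8 = (757^4)^2 ≡ 991^2 = 982081 ≡ 575 (mod 1367)
757^16 = (757^8)^2 ≡ 575^2 = 330625 ≡ 1178 (mod 1367)
So s = 1178; s⁻¹ ≡ 839 (mod 1367).
m = c₂ · s⁻¹ mod 1367 = 1083 · 839 mod 1367 = 949.

949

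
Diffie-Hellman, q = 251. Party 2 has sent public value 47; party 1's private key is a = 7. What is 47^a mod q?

157

Shared key K = 47^7 mod 251.
47^1 ≡ 47 (mod 251)
47^2 = (47^1)^2 ≡ 47^2 = 2209 ≡ 201 (mod 251)
47^4 = (47^2)^2 ≡ 201^2 = 40401 ≡ 241 (mod 251)
47^7 = 47^4 · 47^2 · 47^1 ≡ 241 · 201 · 47 ≡ 157 (mod 251).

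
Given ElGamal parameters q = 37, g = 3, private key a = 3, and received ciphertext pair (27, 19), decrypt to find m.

18

Shared mask s = c₁^a mod q = 27^3 mod 37.
27^1 ≡ 27 (mod 37)
27^2 = (27^1)^2 ≡ 27^2 = 729 ≡ 26 (mod 37)
27^3 = 27^2 · 27^1 ≡ 26 · 27 ≡ 36 (mod 37).
So s = 36; s⁻¹ ≡ 36 (mod 37).
m = c₂ · s⁻¹ mod 37 = 19 · 36 mod 37 = 18.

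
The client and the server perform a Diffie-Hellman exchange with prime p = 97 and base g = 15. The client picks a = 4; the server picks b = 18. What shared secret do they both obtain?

22

The client sends A = g^a mod p = 15^4 mod 97.
15^1 ≡ 15 (mod 97)
15^2 = (15^1)^2 ≡ 15^2 = 225 ≡ 31 (mod 97)
15^4 = (15^2)^2 ≡ 31^2 = 961 ≡ 88 (mod 97)
So A = 88. The server then computes K = A^b mod p = 88^18 mod 97.
88^1 ≡ 88 (mod 97)
88^2 = (88^1)^2 ≡ 88^2 = 7744 ≡ 81 (mod 97)
88^4 = (88^2)^2 ≡ 81^2 = 6561 ≡ 62 (mod 97)
88^8 = (88^4)^2 ≡ 62^2 = 3844 ≡ 61 (mod 97)
88^16 = (88^8)^2 ≡ 61^2 = 3721 ≡ 35 (mod 97)
88^18 = 88^16 · 88^2 ≡ 35 · 81 ≡ 22 (mod 97).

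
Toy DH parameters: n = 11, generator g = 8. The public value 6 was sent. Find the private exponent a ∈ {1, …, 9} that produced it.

3

Try successive powers of 8 modulo 11:
8^1 ≡ 8
8^2 ≡ 9
8^3 ≡ 6
Found: a = 3.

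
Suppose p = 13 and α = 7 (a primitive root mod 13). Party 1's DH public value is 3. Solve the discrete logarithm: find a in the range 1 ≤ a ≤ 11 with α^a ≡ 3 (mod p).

Try successive powers of 7 modulo 13:
7^1 ≡ 7
7^2 ≡ 10
7^3 ≡ 5
7^4 ≡ 9
7^5 ≡ 11
7^6 ≡ 12
7^7 ≡ 6
7^8 ≡ 3
Found: a = 8.

8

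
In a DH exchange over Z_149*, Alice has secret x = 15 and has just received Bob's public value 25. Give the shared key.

Shared key K = 25^15 mod 149.
25^1 ≡ 25 (mod 149)
25^2 = (25^1)^2 ≡ 25^2 = 625 ≡ 29 (mod 149)
25^4 = (25^2)^2 ≡ 29^2 = 841 ≡ 96 (mod 149)
25^8 = (25^4)^2 ≡ 96^2 = 9216 ≡ 127 (mod 149)
25^15 = 25^8 · 25^4 · 25^2 · 25^1 ≡ 127 · 96 · 29 · 25 ≡ 73 (mod 149).

73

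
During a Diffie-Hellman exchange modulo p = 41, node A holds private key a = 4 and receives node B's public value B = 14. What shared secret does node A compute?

40

Shared key K = 14^4 mod 41.
14^1 ≡ 14 (mod 41)
14^2 = (14^1)^2 ≡ 14^2 = 196 ≡ 32 (mod 41)
14^4 = (14^2)^2 ≡ 32^2 = 1024 ≡ 40 (mod 41)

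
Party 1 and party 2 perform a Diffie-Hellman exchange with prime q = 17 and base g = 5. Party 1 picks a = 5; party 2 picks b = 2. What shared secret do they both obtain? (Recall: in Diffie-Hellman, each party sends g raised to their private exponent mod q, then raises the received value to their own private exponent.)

9

Party 1 sends A = g^a mod q = 5^5 mod 17.
5^1 ≡ 5 (mod 17)
5^2 = (5^1)^2 ≡ 5^2 = 25 ≡ 8 (mod 17)
5^4 = (5^2)^2 ≡ 8^2 = 64 ≡ 13 (mod 17)
5^5 = 5^4 · 5^1 ≡ 13 · 5 ≡ 14 (mod 17).
So A = 14. Party 2 then computes K = A^b mod q = 14^2 mod 17.
14^1 ≡ 14 (mod 17)
14^2 = (14^1)^2 ≡ 14^2 = 196 ≡ 9 (mod 17)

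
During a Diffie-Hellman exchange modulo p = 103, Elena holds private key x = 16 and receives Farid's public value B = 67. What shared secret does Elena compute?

Shared key K = 67^16 mod 103.
67^1 ≡ 67 (mod 103)
67^2 = (67^1)^2 ≡ 67^2 = 4489 ≡ 60 (mod 103)
67^4 = (67^2)^2 ≡ 60^2 = 3600 ≡ 98 (mod 103)
67^8 = (67^4)^2 ≡ 98^2 = 9604 ≡ 25 (mod 103)
67^16 = (67^8)^2 ≡ 25^2 = 625 ≡ 7 (mod 103)

7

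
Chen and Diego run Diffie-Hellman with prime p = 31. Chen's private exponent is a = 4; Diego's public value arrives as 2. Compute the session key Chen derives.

16

Shared key K = 2^4 mod 31.
2^1 ≡ 2 (mod 31)
2^2 = (2^1)^2 ≡ 2^2 = 4 ≡ 4 (mod 31)
2^4 = (2^2)^2 ≡ 4^2 = 16 ≡ 16 (mod 31)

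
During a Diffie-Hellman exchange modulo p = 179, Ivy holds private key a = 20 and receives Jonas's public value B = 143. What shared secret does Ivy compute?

Shared key K = 143^20 mod 179.
143^1 ≡ 143 (mod 179)
143^2 = (143^1)^2 ≡ 143^2 = 20449 ≡ 43 (mod 179)
143^4 = (143^2)^2 ≡ 43^2 = 1849 ≡ 59 (mod 179)
143^8 = (143^4)^2 ≡ 59^2 = 3481 ≡ 80 (mod 179)
143^16 = (143^8)^2 ≡ 80^2 = 6400 ≡ 135 (mod 179)
143^20 = 143^16 · 143^4 ≡ 135 · 59 ≡ 89 (mod 179).

89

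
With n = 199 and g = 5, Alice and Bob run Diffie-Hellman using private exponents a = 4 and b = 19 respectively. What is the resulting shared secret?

Alice sends A = g^a mod n = 5^4 mod 199.
5^1 ≡ 5 (mod 199)
5^2 = (5^1)^2 ≡ 5^2 = 25 ≡ 25 (mod 199)
5^4 = (5^2)^2 ≡ 25^2 = 625 ≡ 28 (mod 199)
So A = 28. Bob then computes K = A^b mod n = 28^19 mod 199.
28^1 ≡ 28 (mod 199)
28^2 = (28^1)^2 ≡ 28^2 = 784 ≡ 187 (mod 199)
28^4 = (28^2)^2 ≡ 187^2 = 34969 ≡ 144 (mod 199)
28^8 = (28^4)^2 ≡ 144^2 = 20736 ≡ 40 (mod 199)
28^16 = (28^8)^2 ≡ 40^2 = 1600 ≡ 8 (mod 199)
28^19 = 28^16 · 28^2 · 28^1 ≡ 8 · 187 · 28 ≡ 98 (mod 199).

98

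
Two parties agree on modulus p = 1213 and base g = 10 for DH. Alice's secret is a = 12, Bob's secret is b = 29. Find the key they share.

27

Alice sends A = g^a mod p = 10^12 mod 1213.
10^1 ≡ 10 (mod 1213)
10^2 = (10^1)^2 ≡ 10^2 = 100 ≡ 100 (mod 1213)
10^4 = (10^2)^2 ≡ 100^2 = 10000 ≡ 296 (mod 1213)
10^8 = (10^4)^2 ≡ 296^2 = 87616 ≡ 280 (mod 1213)
10^12 = 10^8 · 10^4 ≡ 280 · 296 ≡ 396 (mod 1213).
So A = 396. Bob then computes K = A^b mod p = 396^29 mod 1213.
396^1 ≡ 396 (mod 1213)
396^2 = (396^1)^2 ≡ 396^2 = 156816 ≡ 339 (mod 1213)
396^4 = (396^2)^2 ≡ 339^2 = 114921 ≡ 899 (mod 1213)
396^8 = (396^4)^2 ≡ 899^2 = 808201 ≡ 343 (mod 1213)
396^16 = (396^8)^2 ≡ 343^2 = 117649 ≡ 1201 (mod 1213)
396^29 = 396^16 · 396^8 · 396^4 · 396^1 ≡ 1201 · 343 · 899 · 396 ≡ 27 (mod 1213).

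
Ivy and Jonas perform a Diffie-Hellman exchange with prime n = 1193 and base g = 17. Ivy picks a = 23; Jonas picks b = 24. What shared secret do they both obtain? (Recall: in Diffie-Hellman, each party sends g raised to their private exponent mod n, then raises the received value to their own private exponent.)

Jonas sends B = g^b mod n = 17^24 mod 1193.
17^1 ≡ 17 (mod 1193)
17^2 = (17^1)^2 ≡ 17^2 = 289 ≡ 289 (mod 1193)
17^4 = (17^2)^2 ≡ 289^2 = 83521 ≡ 11 (mod 1193)
17^8 = (17^4)^2 ≡ 11^2 = 121 ≡ 121 (mod 1193)
17^16 = (17^8)^2 ≡ 121^2 = 14641 ≡ 325 (mod 1193)
17^24 = 17^16 · 17^8 ≡ 325 · 121 ≡ 1149 (mod 1193).
So B = 1149. Ivy then computes K = B^a mod n = 1149^23 mod 1193.
1149^1 ≡ 1149 (mod 1193)
1149^2 = (1149^1)^2 ≡ 1149^2 = 1320201 ≡ 743 (mod 1193)
1149^4 = (1149^2)^2 ≡ 743^2 = 552049 ≡ 883 (mod 1193)
1149^8 = (1149^4)^2 ≡ 883^2 = 779689 ≡ 660 (mod 1193)
1149^16 = (1149^8)^2 ≡ 660^2 = 435600 ≡ 155 (mod 1193)
1149^23 = 1149^16 · 1149^4 · 1149^2 · 1149^1 ≡ 155 · 883 · 743 · 1149 ≡ 61 (mod 1193).

61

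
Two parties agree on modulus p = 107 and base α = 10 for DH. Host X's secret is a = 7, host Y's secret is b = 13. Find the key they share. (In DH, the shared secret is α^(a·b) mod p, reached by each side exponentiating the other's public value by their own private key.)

Host X sends A = α^a mod p = 10^7 mod 107.
10^1 ≡ 10 (mod 107)
10^2 = (10^1)^2 ≡ 10^2 = 100 ≡ 100 (mod 107)
10^4 = (10^2)^2 ≡ 100^2 = 10000 ≡ 49 (mod 107)
10^7 = 10^4 · 10^2 · 10^1 ≡ 49 · 100 · 10 ≡ 101 (mod 107).
So A = 101. Host Y then computes K = A^b mod p = 101^13 mod 107.
101^1 ≡ 101 (mod 107)
101^2 = (101^1)^2 ≡ 101^2 = 10201 ≡ 36 (mod 107)
101^4 = (101^2)^2 ≡ 36^2 = 1296 ≡ 12 (mod 107)
101^8 = (101^4)^2 ≡ 12^2 = 144 ≡ 37 (mod 107)
101^13 = 101^8 · 101^4 · 101^1 ≡ 37 · 12 · 101 ≡ 11 (mod 107).

11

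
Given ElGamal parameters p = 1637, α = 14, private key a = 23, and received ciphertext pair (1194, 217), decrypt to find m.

Shared mask s = c₁^a mod p = 1194^23 mod 1637.
1194^1 ≡ 1194 (mod 1637)
1194^2 = (1194^1)^2 ≡ 1194^2 = 1425636 ≡ 1446 (mod 1637)
1194^4 = (1194^2)^2 ≡ 1446^2 = 2090916 ≡ 467 (mod 1637)
1194^8 = (1194^4)^2 ≡ 467^2 = 218089 ≡ 368 (mod 1637)
1194^16 = (1194^8)^2 ≡ 368^2 = 135424 ≡ 1190 (mod 1637)
1194^23 = 1194^16 · 1194^4 · 1194^2 · 1194^1 ≡ 1190 · 467 · 1446 · 1194 ≡ 545 (mod 1637).
So s = 545; s⁻¹ ≡ 817 (mod 1637).
m = c₂ · s⁻¹ mod 1637 = 217 · 817 mod 1637 = 493.

493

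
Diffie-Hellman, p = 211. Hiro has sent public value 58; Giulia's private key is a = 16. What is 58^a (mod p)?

199

Shared key K = 58^16 mod 211.
58^1 ≡ 58 (mod 211)
58^2 = (58^1)^2 ≡ 58^2 = 3364 ≡ 199 (mod 211)
58^4 = (58^2)^2 ≡ 199^2 = 39601 ≡ 144 (mod 211)
58^8 = (58^4)^2 ≡ 144^2 = 20736 ≡ 58 (mod 211)
58^16 = (58^8)^2 ≡ 58^2 = 3364 ≡ 199 (mod 211)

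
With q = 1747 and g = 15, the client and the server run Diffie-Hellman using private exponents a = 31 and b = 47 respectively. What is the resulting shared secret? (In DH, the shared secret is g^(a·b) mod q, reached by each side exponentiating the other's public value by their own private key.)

1366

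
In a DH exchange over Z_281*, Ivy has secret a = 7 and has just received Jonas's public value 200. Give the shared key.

Shared key K = 200^7 mod 281.
200^1 ≡ 200 (mod 281)
200^2 = (200^1)^2 ≡ 200^2 = 40000 ≡ 98 (mod 281)
200^4 = (200^2)^2 ≡ 98^2 = 9604 ≡ 50 (mod 281)
200^7 = 200^4 · 200^2 · 200^1 ≡ 50 · 98 · 200 ≡ 153 (mod 281).

153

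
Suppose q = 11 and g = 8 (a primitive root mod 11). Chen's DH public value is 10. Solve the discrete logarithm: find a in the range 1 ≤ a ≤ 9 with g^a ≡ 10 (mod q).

Try successive powers of 8 modulo 11:
8^1 ≡ 8
8^2 ≡ 9
8^3 ≡ 6
8^4 ≡ 4
8^5 ≡ 10
Found: a = 5.

5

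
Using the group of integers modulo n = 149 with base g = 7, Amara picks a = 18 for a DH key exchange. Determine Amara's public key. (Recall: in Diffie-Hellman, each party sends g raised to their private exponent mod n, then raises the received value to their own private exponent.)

Public value = 7^18 mod 149.
7^1 ≡ 7 (mod 149)
7^2 = (7^1)^2 ≡ 7^2 = 49 ≡ 49 (mod 149)
7^4 = (7^2)^2 ≡ 49^2 = 2401 ≡ 17 (mod 149)
7^8 = (7^4)^2 ≡ 17^2 = 289 ≡ 140 (mod 149)
7^16 = (7^8)^2 ≡ 140^2 = 19600 ≡ 81 (mod 149)
7^18 = 7^16 · 7^2 ≡ 81 · 49 ≡ 95 (mod 149).

95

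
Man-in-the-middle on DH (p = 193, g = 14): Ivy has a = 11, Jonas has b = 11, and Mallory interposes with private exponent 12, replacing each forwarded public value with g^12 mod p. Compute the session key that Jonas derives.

9

Jonas receives Mallory's public value M = 14^12 mod 193 instead of the honest one.
14^1 ≡ 14 (mod 193)
14^2 = (14^1)^2 ≡ 14^2 = 196 ≡ 3 (mod 193)
14^4 = (14^2)^2 ≡ 3^2 = 9 ≡ 9 (mod 193)
14^8 = (14^4)^2 ≡ 9^2 = 81 ≡ 81 (mod 193)
14^12 = 14^8 · 14^4 ≡ 81 · 9 ≡ 150 (mod 193).
So M = 150. Jonas computes K = M^11 mod 193.
150^1 ≡ 150 (mod 193)
150^2 = (150^1)^2 ≡ 150^2 = 22500 ≡ 112 (mod 193)
150^4 = (150^2)^2 ≡ 112^2 = 12544 ≡ 192 (mod 193)
150^8 = (150^4)^2 ≡ 192^2 = 36864 ≡ 1 (mod 193)
150^11 = 150^8 · 150^2 · 150^1 ≡ 1 · 112 · 150 ≡ 9 (mod 193).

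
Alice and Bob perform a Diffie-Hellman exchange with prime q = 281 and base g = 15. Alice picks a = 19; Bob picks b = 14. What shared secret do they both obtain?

Bob sends B = g^b mod q = 15^14 mod 281.
15^1 ≡ 15 (mod 281)
15^2 = (15^1)^2 ≡ 15^2 = 225 ≡ 225 (mod 281)
15^4 = (15^2)^2 ≡ 225^2 = 50625 ≡ 45 (mod 281)
15^8 = (15^4)^2 ≡ 45^2 = 2025 ≡ 58 (mod 281)
15^14 = 15^8 · 15^4 · 15^2 ≡ 58 · 45 · 225 ≡ 241 (mod 281).
So B = 241. Alice then computes K = B^a mod q = 241^19 mod 281.
241^1 ≡ 241 (mod 281)
241^2 = (241^1)^2 ≡ 241^2 = 58081 ≡ 195 (mod 281)
241^4 = (241^2)^2 ≡ 195^2 = 38025 ≡ 90 (mod 281)
241^8 = (241^4)^2 ≡ 90^2 = 8100 ≡ 232 (mod 281)
241^16 = (241^8)^2 ≡ 232^2 = 53824 ≡ 153 (mod 281)
241^19 = 241^16 · 241^2 · 241^1 ≡ 153 · 195 · 241 ≡ 7 (mod 281).

7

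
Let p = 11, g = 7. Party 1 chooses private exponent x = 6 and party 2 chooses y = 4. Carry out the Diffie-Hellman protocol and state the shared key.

3

Party 2 sends B = g^y mod p = 7^4 mod 11.
7^1 ≡ 7 (mod 11)
7^2 = (7^1)^2 ≡ 7^2 = 49 ≡ 5 (mod 11)
7^4 = (7^2)^2 ≡ 5^2 = 25 ≡ 3 (mod 11)
So B = 3. Party 1 then computes K = B^x mod p = 3^6 mod 11.
3^1 ≡ 3 (mod 11)
3^2 = (3^1)^2 ≡ 3^2 = 9 ≡ 9 (mod 11)
3^4 = (3^2)^2 ≡ 9^2 = 81 ≡ 4 (mod 11)
3^6 = 3^4 · 3^2 ≡ 4 · 9 ≡ 3 (mod 11).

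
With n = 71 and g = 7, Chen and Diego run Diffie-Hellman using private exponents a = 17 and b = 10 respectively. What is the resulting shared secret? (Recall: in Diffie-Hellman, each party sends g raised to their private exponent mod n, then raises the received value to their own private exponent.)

Diego sends B = g^b mod n = 7^10 mod 71.
7^1 ≡ 7 (mod 71)
7^2 = (7^1)^2 ≡ 7^2 = 49 ≡ 49 (mod 71)
7^4 = (7^2)^2 ≡ 49^2 = 2401 ≡ 58 (mod 71)
7^8 = (7^4)^2 ≡ 58^2 = 3364 ≡ 27 (mod 71)
7^10 = 7^8 · 7^2 ≡ 27 · 49 ≡ 45 (mod 71).
So B = 45. Chen then computes K = B^a mod n = 45^17 mod 71.
45^1 ≡ 45 (mod 71)
45^2 = (45^1)^2 ≡ 45^2 = 2025 ≡ 37 (mod 71)
45^4 = (45^2)^2 ≡ 37^2 = 1369 ≡ 20 (mod 71)
45^8 = (45^4)^2 ≡ 20^2 = 400 ≡ 45 (mod 71)
45^16 = (45^8)^2 ≡ 45^2 = 2025 ≡ 37 (mod 71)
45^17 = 45^16 · 45^1 ≡ 37 · 45 ≡ 32 (mod 71).

32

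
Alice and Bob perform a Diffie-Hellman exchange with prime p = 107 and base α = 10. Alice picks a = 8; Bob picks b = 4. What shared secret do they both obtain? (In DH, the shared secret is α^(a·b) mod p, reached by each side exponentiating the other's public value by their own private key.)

Bob sends B = α^b mod p = 10^4 mod 107.
10^1 ≡ 10 (mod 107)
10^2 = (10^1)^2 ≡ 10^2 = 100 ≡ 100 (mod 107)
10^4 = (10^2)^2 ≡ 100^2 = 10000 ≡ 49 (mod 107)
So B = 49. Alice then computes K = B^a mod p = 49^8 mod 107.
49^1 ≡ 49 (mod 107)
49^2 = (49^1)^2 ≡ 49^2 = 2401 ≡ 47 (mod 107)
49^4 = (49^2)^2 ≡ 47^2 = 2209 ≡ 69 (mod 107)
49^8 = (49^4)^2 ≡ 69^2 = 4761 ≡ 53 (mod 107)

53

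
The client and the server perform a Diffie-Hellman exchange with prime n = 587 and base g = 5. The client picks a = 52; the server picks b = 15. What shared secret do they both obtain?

163

The client sends A = g^a mod n = 5^52 mod 587.
5^1 ≡ 5 (mod 587)
5^2 = (5^1)^2 ≡ 5^2 = 25 ≡ 25 (mod 587)
5^4 = (5^2)^2 ≡ 25^2 = 625 ≡ 38 (mod 587)
5^8 = (5^4)^2 ≡ 38^2 = 1444 ≡ 270 (mod 587)
5^16 = (5^8)^2 ≡ 270^2 = 72900 ≡ 112 (mod 587)
5^32 = (5^16)^2 ≡ 112^2 = 12544 ≡ 217 (mod 587)
5^52 = 5^32 · 5^16 · 5^4 ≡ 217 · 112 · 38 ≡ 201 (mod 587).
So A = 201. The server then computes K = A^b mod n = 201^15 mod 587.
201^1 ≡ 201 (mod 587)
201^2 = (201^1)^2 ≡ 201^2 = 40401 ≡ 485 (mod 587)
201^4 = (201^2)^2 ≡ 485^2 = 235225 ≡ 425 (mod 587)
201^8 = (201^4)^2 ≡ 425^2 = 180625 ≡ 416 (mod 587)
201^15 = 201^8 · 201^4 · 201^2 · 201^1 ≡ 416 · 425 · 485 · 201 ≡ 163 (mod 587).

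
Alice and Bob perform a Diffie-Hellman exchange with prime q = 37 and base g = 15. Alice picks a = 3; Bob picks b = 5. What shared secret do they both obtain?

23

Alice sends A = g^a mod q = 15^3 mod 37.
15^1 ≡ 15 (mod 37)
15^2 = (15^1)^2 ≡ 15^2 = 225 ≡ 3 (mod 37)
15^3 = 15^2 · 15^1 ≡ 3 · 15 ≡ 8 (mod 37).
So A = 8. Bob then computes K = A^b mod q = 8^5 mod 37.
8^1 ≡ 8 (mod 37)
8^2 = (8^1)^2 ≡ 8^2 = 64 ≡ 27 (mod 37)
8^4 = (8^2)^2 ≡ 27^2 = 729 ≡ 26 (mod 37)
8^5 = 8^4 · 8^1 ≡ 26 · 8 ≡ 23 (mod 37).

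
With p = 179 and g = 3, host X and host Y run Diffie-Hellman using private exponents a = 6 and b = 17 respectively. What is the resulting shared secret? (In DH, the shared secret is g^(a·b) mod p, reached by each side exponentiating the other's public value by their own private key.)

Host X sends A = g^a mod p = 3^6 mod 179.
3^1 ≡ 3 (mod 179)
3^2 = (3^1)^2 ≡ 3^2 = 9 ≡ 9 (mod 179)
3^4 = (3^2)^2 ≡ 9^2 = 81 ≡ 81 (mod 179)
3^6 = 3^4 · 3^2 ≡ 81 · 9 ≡ 13 (mod 179).
So A = 13. Host Y then computes K = A^b mod p = 13^17 mod 179.
13^1 ≡ 13 (mod 179)
13^2 = (13^1)^2 ≡ 13^2 = 169 ≡ 169 (mod 179)
13^4 = (13^2)^2 ≡ 169^2 = 28561 ≡ 100 (mod 179)
13^8 = (13^4)^2 ≡ 100^2 = 10000 ≡ 155 (mod 179)
13^16 = (13^8)^2 ≡ 155^2 = 24025 ≡ 39 (mod 179)
13^17 = 13^16 · 13^1 ≡ 39 · 13 ≡ 149 (mod 179).

149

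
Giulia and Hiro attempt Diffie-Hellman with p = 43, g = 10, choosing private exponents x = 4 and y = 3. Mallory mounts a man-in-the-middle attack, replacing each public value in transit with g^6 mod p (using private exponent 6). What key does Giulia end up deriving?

Giulia receives Mallory's public value M = 10^6 mod 43 instead of the honest one.
10^1 ≡ 10 (mod 43)
10^2 = (10^1)^2 ≡ 10^2 = 100 ≡ 14 (mod 43)
10^4 = (10^2)^2 ≡ 14^2 = 196 ≡ 24 (mod 43)
10^6 = 10^4 · 10^2 ≡ 24 · 14 ≡ 35 (mod 43).
So M = 35. Giulia computes K = M^4 mod 43.
35^1 ≡ 35 (mod 43)
35^2 = (35^1)^2 ≡ 35^2 = 1225 ≡ 21 (mod 43)
35^4 = (35^2)^2 ≡ 21^2 = 441 ≡ 11 (mod 43)

11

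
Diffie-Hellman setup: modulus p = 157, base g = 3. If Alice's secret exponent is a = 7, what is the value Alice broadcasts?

146

Public value = 3^7 mod 157.
3^1 ≡ 3 (mod 157)
3^2 = (3^1)^2 ≡ 3^2 = 9 ≡ 9 (mod 157)
3^4 = (3^2)^2 ≡ 9^2 = 81 ≡ 81 (mod 157)
3^7 = 3^4 · 3^2 · 3^1 ≡ 81 · 9 · 3 ≡ 146 (mod 157).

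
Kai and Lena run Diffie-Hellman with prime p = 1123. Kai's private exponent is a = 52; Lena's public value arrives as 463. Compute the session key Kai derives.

260

Shared key K = 463^52 mod 1123.
463^1 ≡ 463 (mod 1123)
463^2 = (463^1)^2 ≡ 463^2 = 214369 ≡ 999 (mod 1123)
463^4 = (463^2)^2 ≡ 999^2 = 998001 ≡ 777 (mod 1123)
463^8 = (463^4)^2 ≡ 777^2 = 603729 ≡ 678 (mod 1123)
463^16 = (463^8)^2 ≡ 678^2 = 459684 ≡ 377 (mod 1123)
463^32 = (463^16)^2 ≡ 377^2 = 142129 ≡ 631 (mod 1123)
463^52 = 463^32 · 463^16 · 463^4 ≡ 631 · 377 · 777 ≡ 260 (mod 1123).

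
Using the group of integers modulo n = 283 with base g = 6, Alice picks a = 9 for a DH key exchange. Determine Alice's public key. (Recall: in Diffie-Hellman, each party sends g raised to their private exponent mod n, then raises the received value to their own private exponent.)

Public value = 6^9 mod 283.
6^1 ≡ 6 (mod 283)
6^2 = (6^1)^2 ≡ 6^2 = 36 ≡ 36 (mod 283)
6^4 = (6^2)^2 ≡ 36^2 = 1296 ≡ 164 (mod 283)
6^8 = (6^4)^2 ≡ 164^2 = 26896 ≡ 11 (mod 283)
6^9 = 6^8 · 6^1 ≡ 11 · 6 ≡ 66 (mod 283).

66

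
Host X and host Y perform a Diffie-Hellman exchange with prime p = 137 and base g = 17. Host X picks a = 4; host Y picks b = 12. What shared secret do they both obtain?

38

Host X sends A = g^a mod p = 17^4 mod 137.
17^1 ≡ 17 (mod 137)
17^2 = (17^1)^2 ≡ 17^2 = 289 ≡ 15 (mod 137)
17^4 = (17^2)^2 ≡ 15^2 = 225 ≡ 88 (mod 137)
So A = 88. Host Y then computes K = A^b mod p = 88^12 mod 137.
88^1 ≡ 88 (mod 137)
88^2 = (88^1)^2 ≡ 88^2 = 7744 ≡ 72 (mod 137)
88^4 = (88^2)^2 ≡ 72^2 = 5184 ≡ 115 (mod 137)
88^8 = (88^4)^2 ≡ 115^2 = 13225 ≡ 73 (mod 137)
88^12 = 88^8 · 88^4 ≡ 73 · 115 ≡ 38 (mod 137).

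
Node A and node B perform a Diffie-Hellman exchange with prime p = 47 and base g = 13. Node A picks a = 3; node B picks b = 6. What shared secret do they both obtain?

27

Node B sends B = g^b mod p = 13^6 mod 47.
13^1 ≡ 13 (mod 47)
13^2 = (13^1)^2 ≡ 13^2 = 169 ≡ 28 (mod 47)
13^4 = (13^2)^2 ≡ 28^2 = 784 ≡ 32 (mod 47)
13^6 = 13^4 · 13^2 ≡ 32 · 28 ≡ 3 (mod 47).
So B = 3. Node A then computes K = B^a mod p = 3^3 mod 47.
3^1 ≡ 3 (mod 47)
3^2 = (3^1)^2 ≡ 3^2 = 9 ≡ 9 (mod 47)
3^3 = 3^2 · 3^1 ≡ 9 · 3 ≡ 27 (mod 47).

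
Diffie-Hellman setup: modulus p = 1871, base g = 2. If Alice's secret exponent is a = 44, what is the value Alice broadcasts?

222

Public value = 2^44 mod 1871.
2^1 ≡ 2 (mod 1871)
2^2 = (2^1)^2 ≡ 2^2 = 4 ≡ 4 (mod 1871)
2^4 = (2^2)^2 ≡ 4^2 = 16 ≡ 16 (mod 1871)
2^8 = (2^4)^2 ≡ 16^2 = 256 ≡ 256 (mod 1871)
2^16 = (2^8)^2 ≡ 256^2 = 65536 ≡ 51 (mod 1871)
2^32 = (2^16)^2 ≡ 51^2 = 2601 ≡ 730 (mod 1871)
2^44 = 2^32 · 2^8 · 2^4 ≡ 730 · 256 · 16 ≡ 222 (mod 1871).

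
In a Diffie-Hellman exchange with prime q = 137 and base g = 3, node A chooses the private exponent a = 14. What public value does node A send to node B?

25

Public value = 3^{14} \pmod{137}.
3^1 ≡ 3 (mod 137)
3^2 = (3^1)^2 ≡ 3^2 = 9 ≡ 9 (mod 137)
3^4 = (3^2)^2 ≡ 9^2 = 81 ≡ 81 (mod 137)
3^8 = (3^4)^2 ≡ 81^2 = 6561 ≡ 122 (mod 137)
3^14 = 3^8 · 3^4 · 3^2 ≡ 122 · 81 · 9 ≡ 25 (mod 137).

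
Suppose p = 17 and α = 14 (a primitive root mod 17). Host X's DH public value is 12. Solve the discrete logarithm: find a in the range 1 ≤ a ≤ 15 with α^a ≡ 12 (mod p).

5

Try successive powers of 14 modulo 17:
14^1 ≡ 14
14^2 ≡ 9
14^3 ≡ 7
14^4 ≡ 13
14^5 ≡ 12
Found: a = 5.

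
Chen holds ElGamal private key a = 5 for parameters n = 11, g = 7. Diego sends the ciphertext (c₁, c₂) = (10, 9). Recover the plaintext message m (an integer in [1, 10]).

2

Shared mask s = c₁^a mod n = 10^5 mod 11.
10^1 ≡ 10 (mod 11)
10^2 = (10^1)^2 ≡ 10^2 = 100 ≡ 1 (mod 11)
10^4 = (10^2)^2 ≡ 1^2 = 1 ≡ 1 (mod 11)
10^5 = 10^4 · 10^1 ≡ 1 · 10 ≡ 10 (mod 11).
So s = 10; s⁻¹ ≡ 10 (mod 11).
m = c₂ · s⁻¹ mod 11 = 9 · 10 mod 11 = 2.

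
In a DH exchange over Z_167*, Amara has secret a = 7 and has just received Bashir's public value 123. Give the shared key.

Shared key K = 123^7 mod 167.
123^1 ≡ 123 (mod 167)
123^2 = (123^1)^2 ≡ 123^2 = 15129 ≡ 99 (mod 167)
123^4 = (123^2)^2 ≡ 99^2 = 9801 ≡ 115 (mod 167)
123^7 = 123^4 · 123^2 · 123^1 ≡ 115 · 99 · 123 ≡ 60 (mod 167).

60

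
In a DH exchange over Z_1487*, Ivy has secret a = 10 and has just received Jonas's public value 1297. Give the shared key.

775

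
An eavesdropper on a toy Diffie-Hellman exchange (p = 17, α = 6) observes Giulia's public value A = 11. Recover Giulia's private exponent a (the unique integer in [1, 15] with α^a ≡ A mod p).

9

Try successive powers of 6 modulo 17:
6^1 ≡ 6
6^2 ≡ 2
6^3 ≡ 12
6^4 ≡ 4
6^5 ≡ 7
6^6 ≡ 8
6^7 ≡ 14
6^8 ≡ 16
6^9 ≡ 11
Found: a = 9.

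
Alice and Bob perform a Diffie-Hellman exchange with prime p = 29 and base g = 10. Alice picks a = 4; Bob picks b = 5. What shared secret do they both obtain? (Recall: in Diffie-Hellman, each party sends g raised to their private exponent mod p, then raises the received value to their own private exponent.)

Alice sends A = g^a mod p = 10^4 mod 29.
10^1 ≡ 10 (mod 29)
10^2 = (10^1)^2 ≡ 10^2 = 100 ≡ 13 (mod 29)
10^4 = (10^2)^2 ≡ 13^2 = 169 ≡ 24 (mod 29)
So A = 24. Bob then computes K = A^b mod p = 24^5 mod 29.
24^1 ≡ 24 (mod 29)
24^2 = (24^1)^2 ≡ 24^2 = 576 ≡ 25 (mod 29)
24^4 = (24^2)^2 ≡ 25^2 = 625 ≡ 16 (mod 29)
24^5 = 24^4 · 24^1 ≡ 16 · 24 ≡ 7 (mod 29).

7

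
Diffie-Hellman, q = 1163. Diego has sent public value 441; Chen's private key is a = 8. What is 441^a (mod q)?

382

Shared key K = 441^8 mod 1163.
441^1 ≡ 441 (mod 1163)
441^2 = (441^1)^2 ≡ 441^2 = 194481 ≡ 260 (mod 1163)
441^4 = (441^2)^2 ≡ 260^2 = 67600 ≡ 146 (mod 1163)
441^8 = (441^4)^2 ≡ 146^2 = 21316 ≡ 382 (mod 1163)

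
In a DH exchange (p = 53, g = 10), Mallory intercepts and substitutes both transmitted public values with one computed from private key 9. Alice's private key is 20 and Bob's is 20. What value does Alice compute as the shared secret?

44

Alice receives Mallory's public value M = 10^9 mod 53 instead of the honest one.
10^1 ≡ 10 (mod 53)
10^2 = (10^1)^2 ≡ 10^2 = 100 ≡ 47 (mod 53)
10^4 = (10^2)^2 ≡ 47^2 = 2209 ≡ 36 (mod 53)
10^8 = (10^4)^2 ≡ 36^2 = 1296 ≡ 24 (mod 53)
10^9 = 10^8 · 10^1 ≡ 24 · 10 ≡ 28 (mod 53).
So M = 28. Alice computes K = M^20 mod 53.
28^1 ≡ 28 (mod 53)
28^2 = (28^1)^2 ≡ 28^2 = 784 ≡ 42 (mod 53)
28^4 = (28^2)^2 ≡ 42^2 = 1764 ≡ 15 (mod 53)
28^8 = (28^4)^2 ≡ 15^2 = 225 ≡ 13 (mod 53)
28^16 = (28^8)^2 ≡ 13^2 = 169 ≡ 10 (mod 53)
28^20 = 28^16 · 28^4 ≡ 10 · 15 ≡ 44 (mod 53).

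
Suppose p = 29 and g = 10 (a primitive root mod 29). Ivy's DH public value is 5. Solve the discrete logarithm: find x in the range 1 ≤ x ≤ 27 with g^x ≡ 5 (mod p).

Try successive powers of 10 modulo 29:
10^1 ≡ 10
10^2 ≡ 13
10^3 ≡ 14
10^4 ≡ 24
10^5 ≡ 8
10^6 ≡ 22
10^7 ≡ 17
10^8 ≡ 25
10^9 ≡ 18
10^10 ≡ 6
10^11 ≡ 2
10^12 ≡ 20
10^13 ≡ 26
10^14 ≡ 28
10^15 ≡ 19
10^16 ≡ 16
10^17 ≡ 15
10^18 ≡ 5
Found: x = 18.

18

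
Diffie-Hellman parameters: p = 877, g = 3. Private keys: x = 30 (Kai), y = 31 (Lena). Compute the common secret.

Kai sends A = g^x mod p = 3^30 mod 877.
3^1 ≡ 3 (mod 877)
3^2 = (3^1)^2 ≡ 3^2 = 9 ≡ 9 (mod 877)
3^4 = (3^2)^2 ≡ 9^2 = 81 ≡ 81 (mod 877)
3^8 = (3^4)^2 ≡ 81^2 = 6561 ≡ 422 (mod 877)
3^16 = (3^8)^2 ≡ 422^2 = 178084 ≡ 53 (mod 877)
3^30 = 3^16 · 3^8 · 3^4 · 3^2 ≡ 53 · 422 · 81 · 9 ≡ 507 (mod 877).
So A = 507. Lena then computes K = A^y mod p = 507^31 mod 877.
507^1 ≡ 507 (mod 877)
507^2 = (507^1)^2 ≡ 507^2 = 257049 ≡ 88 (mod 877)
507^4 = (507^2)^2 ≡ 88^2 = 7744 ≡ 728 (mod 877)
507^8 = (507^4)^2 ≡ 728^2 = 529984 ≡ 276 (mod 877)
507^16 = (507^8)^2 ≡ 276^2 = 76176 ≡ 754 (mod 877)
507^31 = 507^16 · 507^8 · 507^4 · 507^2 · 507^1 ≡ 754 · 276 · 728 · 88 · 507 ≡ 829 (mod 877).

829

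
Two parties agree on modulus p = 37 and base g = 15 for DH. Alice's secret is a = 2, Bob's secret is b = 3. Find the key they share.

27

Alice sends A = g^a mod p = 15^2 mod 37.
15^1 ≡ 15 (mod 37)
15^2 = (15^1)^2 ≡ 15^2 = 225 ≡ 3 (mod 37)
So A = 3. Bob then computes K = A^b mod p = 3^3 mod 37.
3^1 ≡ 3 (mod 37)
3^2 = (3^1)^2 ≡ 3^2 = 9 ≡ 9 (mod 37)
3^3 = 3^2 · 3^1 ≡ 9 · 3 ≡ 27 (mod 37).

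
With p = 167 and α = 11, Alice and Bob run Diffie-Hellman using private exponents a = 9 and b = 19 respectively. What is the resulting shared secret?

63

Bob sends B = α^b mod p = 11^19 mod 167.
11^1 ≡ 11 (mod 167)
11^2 = (11^1)^2 ≡ 11^2 = 121 ≡ 121 (mod 167)
11^4 = (11^2)^2 ≡ 121^2 = 14641 ≡ 112 (mod 167)
11^8 = (11^4)^2 ≡ 112^2 = 12544 ≡ 19 (mod 167)
11^16 = (11^8)^2 ≡ 19^2 = 361 ≡ 27 (mod 167)
11^19 = 11^16 · 11^2 · 11^1 ≡ 27 · 121 · 11 ≡ 32 (mod 167).
So B = 32. Alice then computes K = B^a mod p = 32^9 mod 167.
32^1 ≡ 32 (mod 167)
32^2 = (32^1)^2 ≡ 32^2 = 1024 ≡ 22 (mod 167)
32^4 = (32^2)^2 ≡ 22^2 = 484 ≡ 150 (mod 167)
32^8 = (32^4)^2 ≡ 150^2 = 22500 ≡ 122 (mod 167)
32^9 = 32^8 · 32^1 ≡ 122 · 32 ≡ 63 (mod 167).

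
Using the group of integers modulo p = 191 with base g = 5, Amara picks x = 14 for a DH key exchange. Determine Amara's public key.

36

Public value = 5^14 mod 191.
5^1 ≡ 5 (mod 191)
5^2 = (5^1)^2 ≡ 5^2 = 25 ≡ 25 (mod 191)
5^4 = (5^2)^2 ≡ 25^2 = 625 ≡ 52 (mod 191)
5^8 = (5^4)^2 ≡ 52^2 = 2704 ≡ 30 (mod 191)
5^14 = 5^8 · 5^4 · 5^2 ≡ 30 · 52 · 25 ≡ 36 (mod 191).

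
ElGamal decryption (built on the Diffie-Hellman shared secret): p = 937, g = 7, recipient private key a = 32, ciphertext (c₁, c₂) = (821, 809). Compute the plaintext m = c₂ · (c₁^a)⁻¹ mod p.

722

Shared mask s = c₁^a mod p = 821^32 mod 937.
821^1 ≡ 821 (mod 937)
821^2 = (821^1)^2 ≡ 821^2 = 674041 ≡ 338 (mod 937)
821^4 = (821^2)^2 ≡ 338^2 = 114244 ≡ 867 (mod 937)
821^8 = (821^4)^2 ≡ 867^2 = 751689 ≡ 215 (mod 937)
821^16 = (821^8)^2 ≡ 215^2 = 46225 ≡ 312 (mod 937)
821^32 = (821^16)^2 ≡ 312^2 = 97344 ≡ 833 (mod 937)
So s = 833; s⁻¹ ≡ 9 (mod 937).
m = c₂ · s⁻¹ mod 937 = 809 · 9 mod 937 = 722.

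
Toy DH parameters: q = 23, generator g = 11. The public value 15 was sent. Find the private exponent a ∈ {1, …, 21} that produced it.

Try successive powers of 11 modulo 23:
11^1 ≡ 11
11^2 ≡ 6
11^3 ≡ 20
11^4 ≡ 13
11^5 ≡ 5
11^6 ≡ 9
11^7 ≡ 7
11^8 ≡ 8
11^9 ≡ 19
11^10 ≡ 2
11^11 ≡ 22
11^12 ≡ 12
11^13 ≡ 17
11^14 ≡ 3
11^15 ≡ 10
11^16 ≡ 18
11^17 ≡ 14
11^18 ≡ 16
11^19 ≡ 15
Found: a = 19.

19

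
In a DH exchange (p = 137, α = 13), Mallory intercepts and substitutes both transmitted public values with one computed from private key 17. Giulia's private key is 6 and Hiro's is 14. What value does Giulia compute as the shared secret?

37

Giulia receives Mallory's public value M = 13^17 mod 137 instead of the honest one.
13^1 ≡ 13 (mod 137)
13^2 = (13^1)^2 ≡ 13^2 = 169 ≡ 32 (mod 137)
13^4 = (13^2)^2 ≡ 32^2 = 1024 ≡ 65 (mod 137)
13^8 = (13^4)^2 ≡ 65^2 = 4225 ≡ 115 (mod 137)
13^16 = (13^8)^2 ≡ 115^2 = 13225 ≡ 73 (mod 137)
13^17 = 13^16 · 13^1 ≡ 73 · 13 ≡ 127 (mod 137).
So M = 127. Giulia computes K = M^6 mod 137.
127^1 ≡ 127 (mod 137)
127^2 = (127^1)^2 ≡ 127^2 = 16129 ≡ 100 (mod 137)
127^4 = (127^2)^2 ≡ 100^2 = 10000 ≡ 136 (mod 137)
127^6 = 127^4 · 127^2 ≡ 136 · 100 ≡ 37 (mod 137).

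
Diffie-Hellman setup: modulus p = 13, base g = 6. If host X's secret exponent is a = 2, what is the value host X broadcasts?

10

Public value = 6^2 mod 13.
6^1 ≡ 6 (mod 13)
6^2 = (6^1)^2 ≡ 6^2 = 36 ≡ 10 (mod 13)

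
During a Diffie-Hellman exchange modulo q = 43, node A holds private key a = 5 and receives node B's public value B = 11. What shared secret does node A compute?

16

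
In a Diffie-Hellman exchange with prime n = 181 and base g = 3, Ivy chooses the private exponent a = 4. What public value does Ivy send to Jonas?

81

Public value = 3^4 mod 181.
3^1 ≡ 3 (mod 181)
3^2 = (3^1)^2 ≡ 3^2 = 9 ≡ 9 (mod 181)
3^4 = (3^2)^2 ≡ 9^2 = 81 ≡ 81 (mod 181)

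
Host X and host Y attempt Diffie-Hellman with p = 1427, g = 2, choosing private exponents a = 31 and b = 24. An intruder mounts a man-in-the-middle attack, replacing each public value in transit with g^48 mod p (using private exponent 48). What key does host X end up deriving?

965

Host X receives an intruder's public value M = 2^48 mod 1427 instead of the honest one.
2^1 ≡ 2 (mod 1427)
2^2 = (2^1)^2 ≡ 2^2 = 4 ≡ 4 (mod 1427)
2^4 = (2^2)^2 ≡ 4^2 = 16 ≡ 16 (mod 1427)
2^8 = (2^4)^2 ≡ 16^2 = 256 ≡ 256 (mod 1427)
2^16 = (2^8)^2 ≡ 256^2 = 65536 ≡ 1321 (mod 1427)
2^32 = (2^16)^2 ≡ 1321^2 = 1745041 ≡ 1247 (mod 1427)
2^48 = 2^32 · 2^16 ≡ 1247 · 1321 ≡ 529 (mod 1427).
So M = 529. Host X computes K = M^31 mod 1427.
529^1 ≡ 529 (mod 1427)
529^2 = (529^1)^2 ≡ 529^2 = 279841 ≡ 149 (mod 1427)
529^4 = (529^2)^2 ≡ 149^2 = 22201 ≡ 796 (mod 1427)
529^8 = (529^4)^2 ≡ 796^2 = 633616 ≡ 28 (mod 1427)
529^16 = (529^8)^2 ≡ 28^2 = 784 ≡ 784 (mod 1427)
529^31 = 529^16 · 529^8 · 529^4 · 529^2 · 529^1 ≡ 784 · 28 · 796 · 149 · 529 ≡ 965 (mod 1427).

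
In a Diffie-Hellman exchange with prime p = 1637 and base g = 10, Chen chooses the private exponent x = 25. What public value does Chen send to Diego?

Public value = 10^{25} \pmod{1637}.
10^1 ≡ 10 (mod 1637)
10^2 = (10^1)^2 ≡ 10^2 = 100 ≡ 100 (mod 1637)
10^4 = (10^2)^2 ≡ 100^2 = 10000 ≡ 178 (mod 1637)
10^8 = (10^4)^2 ≡ 178^2 = 31684 ≡ 581 (mod 1637)
10^16 = (10^8)^2 ≡ 581^2 = 337561 ≡ 339 (mod 1637)
10^25 = 10^16 · 10^8 · 10^1 ≡ 339 · 581 · 10 ≡ 279 (mod 1637).

279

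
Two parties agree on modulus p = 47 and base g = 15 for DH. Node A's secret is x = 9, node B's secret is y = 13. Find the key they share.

Node B sends B = g^y mod p = 15^13 mod 47.
15^1 ≡ 15 (mod 47)
15^2 = (15^1)^2 ≡ 15^2 = 225 ≡ 37 (mod 47)
15^4 = (15^2)^2 ≡ 37^2 = 1369 ≡ 6 (mod 47)
15^8 = (15^4)^2 ≡ 6^2 = 36 ≡ 36 (mod 47)
15^13 = 15^8 · 15^4 · 15^1 ≡ 36 · 6 · 15 ≡ 44 (mod 47).
So B = 44. Node A then computes K = B^x mod p = 44^9 mod 47.
44^1 ≡ 44 (mod 47)
44^2 = (44^1)^2 ≡ 44^2 = 1936 ≡ 9 (mod 47)
44^4 = (44^2)^2 ≡ 9^2 = 81 ≡ 34 (mod 47)
44^8 = (44^4)^2 ≡ 34^2 = 1156 ≡ 28 (mod 47)
44^9 = 44^8 · 44^1 ≡ 28 · 44 ≡ 10 (mod 47).

10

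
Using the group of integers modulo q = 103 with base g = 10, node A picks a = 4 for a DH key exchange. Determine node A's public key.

9

Public value = 10^4 mod 103.
10^1 ≡ 10 (mod 103)
10^2 = (10^1)^2 ≡ 10^2 = 100 ≡ 100 (mod 103)
10^4 = (10^2)^2 ≡ 100^2 = 10000 ≡ 9 (mod 103)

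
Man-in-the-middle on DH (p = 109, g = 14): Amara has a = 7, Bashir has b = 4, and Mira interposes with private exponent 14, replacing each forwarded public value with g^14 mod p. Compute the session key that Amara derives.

Amara receives Mira's public value M = 14^14 mod 109 instead of the honest one.
14^1 ≡ 14 (mod 109)
14^2 = (14^1)^2 ≡ 14^2 = 196 ≡ 87 (mod 109)
14^4 = (14^2)^2 ≡ 87^2 = 7569 ≡ 48 (mod 109)
14^8 = (14^4)^2 ≡ 48^2 = 2304 ≡ 15 (mod 109)
14^14 = 14^8 · 14^4 · 14^2 ≡ 15 · 48 · 87 ≡ 74 (mod 109).
So M = 74. Amara computes K = M^7 mod 109.
74^1 ≡ 74 (mod 109)
74^2 = (74^1)^2 ≡ 74^2 = 5476 ≡ 26 (mod 109)
74^4 = (74^2)^2 ≡ 26^2 = 676 ≡ 22 (mod 109)
74^7 = 74^4 · 74^2 · 74^1 ≡ 22 · 26 · 74 ≡ 36 (mod 109).

36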